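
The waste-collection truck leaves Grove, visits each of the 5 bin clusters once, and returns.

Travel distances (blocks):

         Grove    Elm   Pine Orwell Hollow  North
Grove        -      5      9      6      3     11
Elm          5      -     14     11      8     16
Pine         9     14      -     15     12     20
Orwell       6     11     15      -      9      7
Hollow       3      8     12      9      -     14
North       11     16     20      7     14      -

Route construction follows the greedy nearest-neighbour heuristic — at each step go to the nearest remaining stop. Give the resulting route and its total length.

At Grove the remaining stops are Hollow 3, Elm 5, Orwell 6, Pine 9, North 11; go to Hollow.
At Hollow the remaining stops are Elm 8, Orwell 9, Pine 12, North 14; go to Elm.
At Elm the remaining stops are Orwell 11, Pine 14, North 16; go to Orwell.
At Orwell the remaining stops are North 7, Pine 15; go to North.
At North the remaining stops are Pine 20; go to Pine.
Return Pine→Grove: 9.
Total = 3 + 8 + 11 + 7 + 20 + 9 = 58.

58 blocks along Grove → Hollow → Elm → Orwell → North → Pine → Grove.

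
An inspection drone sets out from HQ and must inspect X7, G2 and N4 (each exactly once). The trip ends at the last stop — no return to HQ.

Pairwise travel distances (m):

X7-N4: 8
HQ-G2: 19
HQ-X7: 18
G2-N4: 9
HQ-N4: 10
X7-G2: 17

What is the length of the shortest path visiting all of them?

There are 3! = 6 possible orderings.
HQ → X7 → G2 → N4: 18+17+9 = 44
HQ → X7 → N4 → G2: 18+8+9 = 35
HQ → G2 → X7 → N4: 19+17+8 = 44
HQ → G2 → N4 → X7: 19+9+8 = 36
HQ → N4 → X7 → G2: 10+8+17 = 35
HQ → N4 → G2 → X7: 10+9+17 = 36
The minimum is 35.
One shortest path: HQ → X7 → N4 → G2.

Shortest open route: 35 m.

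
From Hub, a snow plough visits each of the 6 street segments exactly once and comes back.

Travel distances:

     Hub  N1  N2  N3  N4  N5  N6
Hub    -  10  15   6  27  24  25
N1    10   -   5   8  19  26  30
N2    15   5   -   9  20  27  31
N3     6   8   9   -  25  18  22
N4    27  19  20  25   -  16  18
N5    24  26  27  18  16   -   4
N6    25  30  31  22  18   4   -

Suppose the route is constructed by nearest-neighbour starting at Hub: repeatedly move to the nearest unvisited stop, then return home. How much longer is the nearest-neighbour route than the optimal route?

Hub: N3=6, N1=10, N2=15, N5=24, N6=25, N4=27 ⇒ N3
N3: N1=8, N2=9, N5=18, N6=22, N4=25 ⇒ N1
N1: N2=5, N4=19, N5=26, N6=30 ⇒ N2
N2: N4=20, N5=27, N6=31 ⇒ N4
N4: N5=16, N6=18 ⇒ N5
N5: N6=4 ⇒ N6
NN route Hub → N3 → N1 → N2 → N4 → N5 → N6 → Hub costs 84.
Optimal: Hub → N1 → N2 → N4 → N6 → N5 → N3 → Hub costs 81 (by enumerating all 360 distinct tours).
Excess = 84 − 81 = 3.

The nearest-neighbour route is 3 longer than optimal.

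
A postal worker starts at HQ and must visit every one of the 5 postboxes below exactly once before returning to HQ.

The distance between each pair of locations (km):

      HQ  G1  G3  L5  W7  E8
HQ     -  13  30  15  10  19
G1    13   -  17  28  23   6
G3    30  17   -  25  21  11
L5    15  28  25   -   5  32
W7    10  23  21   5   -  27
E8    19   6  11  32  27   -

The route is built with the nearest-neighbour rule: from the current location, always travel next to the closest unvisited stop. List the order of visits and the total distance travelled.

At HQ the remaining stops are W7 10, G1 13, L5 15, E8 19, G3 30; go to W7.
At W7 the remaining stops are L5 5, G3 21, G1 23, E8 27; go to L5.
At L5 the remaining stops are G3 25, G1 28, E8 32; go to G3.
At G3 the remaining stops are E8 11, G1 17; go to E8.
At E8 the remaining stops are G1 6; go to G1.
Return G1→HQ: 13.
Total = 10 + 5 + 25 + 11 + 6 + 13 = 70.

70 km along HQ → W7 → L5 → G3 → E8 → G1 → HQ.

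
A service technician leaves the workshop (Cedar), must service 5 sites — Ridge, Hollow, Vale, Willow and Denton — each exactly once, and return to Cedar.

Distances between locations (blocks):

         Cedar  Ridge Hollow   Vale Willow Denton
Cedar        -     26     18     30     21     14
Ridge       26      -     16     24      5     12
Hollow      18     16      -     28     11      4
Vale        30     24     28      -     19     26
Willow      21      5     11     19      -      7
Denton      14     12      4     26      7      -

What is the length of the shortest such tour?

88 blocks — the shortest possible round trip.

There are 60 distinct closed tours to check (reversals are equivalent).
Cedar→Ridge→Hollow→Vale→Willow→Denton→Cedar: 26+16+28+19+7+14 = 110
Cedar→Ridge→Hollow→Vale→Denton→Willow→Cedar: 26+16+28+26+7+21 = 124
Cedar→Ridge→Hollow→Willow→Vale→Denton→Cedar: 26+16+11+19+26+14 = 112
Cedar→Ridge→Hollow→Willow→Denton→Vale→Cedar: 26+16+11+7+26+30 = 116
Cedar→Ridge→Hollow→Denton→Vale→Willow→Cedar: 26+16+4+26+19+21 = 112
Cedar→Ridge→Hollow→Denton→Willow→Vale→Cedar: 26+16+4+7+19+30 = 102
Cedar→Ridge→Vale→Hollow→Willow→Denton→Cedar: 26+24+28+11+7+14 = 110
Cedar→Ridge→Vale→Hollow→Denton→Willow→Cedar: 26+24+28+4+7+21 = 110
Cedar→Ridge→Vale→Willow→Hollow→Denton→Cedar: 26+24+19+11+4+14 = 98
Cedar→Ridge→Vale→Willow→Denton→Hollow→Cedar: 26+24+19+7+4+18 = 98
Cedar→Ridge→Vale→Denton→Hollow→Willow→Cedar: 26+24+26+4+11+21 = 112
Cedar→Ridge→Vale→Denton→Willow→Hollow→Cedar: 26+24+26+7+11+18 = 112
Cedar→Ridge→Willow→Hollow→Vale→Denton→Cedar: 26+5+11+28+26+14 = 110
Cedar→Ridge→Willow→Hollow→Denton→Vale→Cedar: 26+5+11+4+26+30 = 102
… (46 more)
Cedar→Hollow→Denton→Ridge→Willow→Vale→Cedar: 18+4+12+5+19+30 = 88  ← best
The minimum is 88.
One optimal route: Cedar → Hollow → Denton → Ridge → Willow → Vale → Cedar (or its reverse).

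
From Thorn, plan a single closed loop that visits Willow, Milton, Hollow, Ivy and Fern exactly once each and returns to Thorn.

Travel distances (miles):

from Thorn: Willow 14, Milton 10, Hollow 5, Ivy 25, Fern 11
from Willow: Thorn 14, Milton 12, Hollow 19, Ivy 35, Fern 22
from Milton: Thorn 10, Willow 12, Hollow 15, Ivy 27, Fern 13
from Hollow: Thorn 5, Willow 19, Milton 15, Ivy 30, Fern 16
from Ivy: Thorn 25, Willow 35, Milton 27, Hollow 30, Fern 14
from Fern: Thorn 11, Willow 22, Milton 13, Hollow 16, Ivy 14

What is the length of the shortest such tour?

With 5 stops there are 5!/2 = 60 distinct round trips (a route and its reverse cost the same).
Thorn → Willow → Milton → Hollow → Ivy → Fern → Thorn: 14+12+15+30+14+11 = 96
Thorn → Willow → Milton → Hollow → Fern → Ivy → Thorn: 14+12+15+16+14+25 = 96
Thorn → Willow → Milton → Ivy → Hollow → Fern → Thorn: 14+12+27+30+16+11 = 110
Thorn → Willow → Milton → Ivy → Fern → Hollow → Thorn: 14+12+27+14+16+5 = 88
Thorn → Willow → Milton → Fern → Hollow → Ivy → Thorn: 14+12+13+16+30+25 = 110
Thorn → Willow → Milton → Fern → Ivy → Hollow → Thorn: 14+12+13+14+30+5 = 88
Thorn → Willow → Hollow → Milton → Ivy → Fern → Thorn: 14+19+15+27+14+11 = 100
Thorn → Willow → Hollow → Milton → Fern → Ivy → Thorn: 14+19+15+13+14+25 = 100
Thorn → Willow → Hollow → Ivy → Milton → Fern → Thorn: 14+19+30+27+13+11 = 114
Thorn → Willow → Hollow → Ivy → Fern → Milton → Thorn: 14+19+30+14+13+10 = 100
Thorn → Willow → Hollow → Fern → Milton → Ivy → Thorn: 14+19+16+13+27+25 = 114
Thorn → Willow → Hollow → Fern → Ivy → Milton → Thorn: 14+19+16+14+27+10 = 100
Thorn → Willow → Ivy → Milton → Hollow → Fern → Thorn: 14+35+27+15+16+11 = 118
Thorn → Willow → Ivy → Milton → Fern → Hollow → Thorn: 14+35+27+13+16+5 = 110
… (46 more)
The minimum is 88.
One optimal route: Thorn → Willow → Milton → Ivy → Fern → Hollow → Thorn (or its reverse).

Minimum total distance: 88 miles.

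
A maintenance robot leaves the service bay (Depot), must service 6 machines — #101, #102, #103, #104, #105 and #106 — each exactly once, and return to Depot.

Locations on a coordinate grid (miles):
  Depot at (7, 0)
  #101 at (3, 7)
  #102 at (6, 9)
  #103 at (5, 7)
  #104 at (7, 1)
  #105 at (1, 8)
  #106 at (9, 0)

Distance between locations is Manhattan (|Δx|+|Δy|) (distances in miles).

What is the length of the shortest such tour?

There are 360 distinct closed tours to check (reversals are equivalent).
Depot → #101 → #102 → #103 → #104 → #105 → #106 → Depot: 11+5+3+8+13+16+2 = 58
Depot → #101 → #102 → #103 → #104 → #106 → #105 → Depot: 11+5+3+8+3+16+14 = 60
Depot → #101 → #102 → #103 → #105 → #104 → #106 → Depot: 11+5+3+5+13+3+2 = 42
Depot → #101 → #102 → #103 → #105 → #106 → #104 → Depot: 11+5+3+5+16+3+1 = 44
Depot → #101 → #102 → #103 → #106 → #104 → #105 → Depot: 11+5+3+11+3+13+14 = 60
Depot → #101 → #102 → #103 → #106 → #105 → #104 → Depot: 11+5+3+11+16+13+1 = 60
Depot → #101 → #102 → #104 → #103 → #105 → #106 → Depot: 11+5+9+8+5+16+2 = 56
Depot → #101 → #102 → #104 → #103 → #106 → #105 → Depot: 11+5+9+8+11+16+14 = 74
… (352 more)
Depot → #102 → #105 → #101 → #103 → #104 → #106 → Depot: 10+6+3+2+8+3+2 = 34  ← best
The minimum is 34.
One optimal route: Depot → #102 → #105 → #101 → #103 → #104 → #106 → Depot (or its reverse).

Minimum total distance: 34 miles.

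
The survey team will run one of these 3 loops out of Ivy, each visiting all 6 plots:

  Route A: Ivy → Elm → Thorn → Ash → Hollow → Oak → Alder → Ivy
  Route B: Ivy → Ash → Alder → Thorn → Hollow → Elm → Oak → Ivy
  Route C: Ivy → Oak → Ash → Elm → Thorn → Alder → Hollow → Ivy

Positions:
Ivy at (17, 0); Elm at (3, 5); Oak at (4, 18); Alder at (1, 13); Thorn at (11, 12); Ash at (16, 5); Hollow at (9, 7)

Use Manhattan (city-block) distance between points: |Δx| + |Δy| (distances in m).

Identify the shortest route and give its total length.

100 m — Route B is the shortest.

Route A: 19 + 15 + 12 + 9 + 16 + 8 + 29 = 108
Route B: 6 + 23 + 11 + 7 + 8 + 14 + 31 = 100
Route C: 31 + 25 + 13 + 15 + 11 + 14 + 15 = 124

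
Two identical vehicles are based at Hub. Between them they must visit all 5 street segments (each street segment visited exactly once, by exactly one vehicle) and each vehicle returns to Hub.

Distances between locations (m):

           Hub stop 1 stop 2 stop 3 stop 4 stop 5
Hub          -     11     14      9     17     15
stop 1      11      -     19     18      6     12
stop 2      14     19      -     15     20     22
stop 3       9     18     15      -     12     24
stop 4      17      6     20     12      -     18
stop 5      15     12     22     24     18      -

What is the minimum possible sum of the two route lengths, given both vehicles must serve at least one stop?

82 m — the smallest possible combined total.

There are 2^4 − 1 = 15 ways to divide the 5 stops into two non-empty groups. For each, the best each vehicle can do is its own shortest tour through its group:
  {stop 1} + {stop 2, stop 3, stop 4, stop 5}: 22 + 74 = 96
  {stop 2} + {stop 1, stop 3, stop 4, stop 5}: 28 + 54 = 82
  {stop 1, stop 2} + {stop 3, stop 4, stop 5}: 44 + 54 = 98
  {stop 3} + {stop 1, stop 2, stop 4, stop 5}: 18 + 67 = 85
  {stop 1, stop 3} + {stop 2, stop 4, stop 5}: 38 + 67 = 105
  {stop 2, stop 3} + {stop 1, stop 4, stop 5}: 38 + 50 = 88
  … (15 splits in total)
Best: vehicle 1 Hub → stop 2 → Hub = 28; vehicle 2 Hub → stop 3 → stop 4 → stop 1 → stop 5 → Hub = 54; combined 82.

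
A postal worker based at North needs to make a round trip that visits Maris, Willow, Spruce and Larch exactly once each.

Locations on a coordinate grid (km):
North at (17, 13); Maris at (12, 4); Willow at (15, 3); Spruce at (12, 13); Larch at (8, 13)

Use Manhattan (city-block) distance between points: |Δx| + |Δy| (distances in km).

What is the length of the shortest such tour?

North → Maris → Willow → Spruce → Larch → North: 14+4+13+4+9 = 44
North → Maris → Willow → Larch → Spruce → North: 14+4+17+4+5 = 44
North → Maris → Spruce → Willow → Larch → North: 14+9+13+17+9 = 62
North → Maris → Spruce → Larch → Willow → North: 14+9+4+17+12 = 56
North → Maris → Larch → Willow → Spruce → North: 14+13+17+13+5 = 62
North → Maris → Larch → Spruce → Willow → North: 14+13+4+13+12 = 56
North → Willow → Maris → Spruce → Larch → North: 12+4+9+4+9 = 38
North → Willow → Maris → Larch → Spruce → North: 12+4+13+4+5 = 38
North → Willow → Spruce → Maris → Larch → North: 12+13+9+13+9 = 56
North → Willow → Larch → Maris → Spruce → North: 12+17+13+9+5 = 56
North → Spruce → Maris → Willow → Larch → North: 5+9+4+17+9 = 44
North → Spruce → Willow → Maris → Larch → North: 5+13+4+13+9 = 44
The minimum is 38.
One optimal route: North → Willow → Maris → Spruce → Larch → North (or its reverse).

Shortest round trip = 38 km.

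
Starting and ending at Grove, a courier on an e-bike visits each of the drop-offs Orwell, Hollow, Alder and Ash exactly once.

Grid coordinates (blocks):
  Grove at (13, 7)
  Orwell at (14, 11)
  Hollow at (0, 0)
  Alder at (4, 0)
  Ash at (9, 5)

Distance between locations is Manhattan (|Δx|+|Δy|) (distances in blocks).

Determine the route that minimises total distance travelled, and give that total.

Shortest round trip = 50 blocks.

With 4 stops there are 4!/2 = 12 distinct round trips (a route and its reverse cost the same).
Grove - Orwell - Hollow - Alder - Ash - Grove: 5+25+4+10+6 = 50
Grove - Orwell - Hollow - Ash - Alder - Grove: 5+25+14+10+16 = 70
Grove - Orwell - Alder - Hollow - Ash - Grove: 5+21+4+14+6 = 50
Grove - Orwell - Alder - Ash - Hollow - Grove: 5+21+10+14+20 = 70
Grove - Orwell - Ash - Hollow - Alder - Grove: 5+11+14+4+16 = 50
Grove - Orwell - Ash - Alder - Hollow - Grove: 5+11+10+4+20 = 50
Grove - Hollow - Orwell - Alder - Ash - Grove: 20+25+21+10+6 = 82
Grove - Hollow - Orwell - Ash - Alder - Grove: 20+25+11+10+16 = 82
Grove - Hollow - Alder - Orwell - Ash - Grove: 20+4+21+11+6 = 62
Grove - Hollow - Ash - Orwell - Alder - Grove: 20+14+11+21+16 = 82
Grove - Alder - Orwell - Hollow - Ash - Grove: 16+21+25+14+6 = 82
Grove - Alder - Hollow - Orwell - Ash - Grove: 16+4+25+11+6 = 62
The minimum is 50.
One optimal route: Grove → Orwell → Hollow → Alder → Ash → Grove (or its reverse).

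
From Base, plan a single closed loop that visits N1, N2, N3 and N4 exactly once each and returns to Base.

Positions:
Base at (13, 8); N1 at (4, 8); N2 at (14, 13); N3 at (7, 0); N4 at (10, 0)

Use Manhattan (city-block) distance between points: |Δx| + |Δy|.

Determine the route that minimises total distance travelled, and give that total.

With 4 stops there are 4!/2 = 12 distinct round trips (a route and its reverse cost the same).
Base→N1→N2→N3→N4→Base: 9+15+20+3+11 = 58
Base→N1→N2→N4→N3→Base: 9+15+17+3+14 = 58
Base→N1→N3→N2→N4→Base: 9+11+20+17+11 = 68
Base→N1→N3→N4→N2→Base: 9+11+3+17+6 = 46
Base→N1→N4→N2→N3→Base: 9+14+17+20+14 = 74
Base→N1→N4→N3→N2→Base: 9+14+3+20+6 = 52
Base→N2→N1→N3→N4→Base: 6+15+11+3+11 = 46
Base→N2→N1→N4→N3→Base: 6+15+14+3+14 = 52
Base→N2→N3→N1→N4→Base: 6+20+11+14+11 = 62
Base→N2→N4→N1→N3→Base: 6+17+14+11+14 = 62
Base→N3→N1→N2→N4→Base: 14+11+15+17+11 = 68
Base→N3→N2→N1→N4→Base: 14+20+15+14+11 = 74
The minimum is 46.
One optimal route: Base → N1 → N3 → N4 → N2 → Base (or its reverse).

Minimum total distance: 46.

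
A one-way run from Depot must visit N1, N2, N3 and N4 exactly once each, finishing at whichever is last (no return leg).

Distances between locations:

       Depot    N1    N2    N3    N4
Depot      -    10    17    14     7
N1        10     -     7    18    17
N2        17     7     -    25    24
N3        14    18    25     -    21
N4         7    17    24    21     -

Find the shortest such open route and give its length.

There are 4! = 24 possible orderings.
Depot → N1 → N2 → N3 → N4: 10+7+25+21 = 63
Depot → N1 → N2 → N4 → N3: 10+7+24+21 = 62
Depot → N1 → N3 → N2 → N4: 10+18+25+24 = 77
Depot → N1 → N3 → N4 → N2: 10+18+21+24 = 73
Depot → N1 → N4 → N2 → N3: 10+17+24+25 = 76
Depot → N1 → N4 → N3 → N2: 10+17+21+25 = 73
Depot → N2 → N1 → N3 → N4: 17+7+18+21 = 63
Depot → N2 → N1 → N4 → N3: 17+7+17+21 = 62
Depot → N2 → N3 → N1 → N4: 17+25+18+17 = 77
Depot → N2 → N3 → N4 → N1: 17+25+21+17 = 80
Depot → N2 → N4 → N1 → N3: 17+24+17+18 = 76
Depot → N2 → N4 → N3 → N1: 17+24+21+18 = 80
Depot → N3 → N1 → N2 → N4: 14+18+7+24 = 63
Depot → N3 → N1 → N4 → N2: 14+18+17+24 = 73
… (10 more)
Depot → N4 → N3 → N1 → N2: 7+21+18+7 = 53  ← best
The minimum is 53.
One shortest path: Depot → N4 → N3 → N1 → N2.

53 — the minimum one-way total.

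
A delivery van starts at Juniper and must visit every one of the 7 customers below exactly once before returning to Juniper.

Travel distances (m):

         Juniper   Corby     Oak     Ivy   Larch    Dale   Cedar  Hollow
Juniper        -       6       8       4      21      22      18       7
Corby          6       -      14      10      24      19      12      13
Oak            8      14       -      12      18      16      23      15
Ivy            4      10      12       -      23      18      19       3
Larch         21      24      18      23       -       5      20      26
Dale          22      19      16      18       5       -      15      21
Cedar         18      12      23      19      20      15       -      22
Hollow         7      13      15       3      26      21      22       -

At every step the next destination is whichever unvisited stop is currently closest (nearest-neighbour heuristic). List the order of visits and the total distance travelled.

From Juniper: distances to unvisited — Ivy=4, Corby=6, Hollow=7, Oak=8, Cedar=18, Larch=21, Dale=22. Nearest is Ivy (4).
From Ivy: distances to unvisited — Hollow=3, Corby=10, Oak=12, Dale=18, Cedar=19, Larch=23. Nearest is Hollow (3).
From Hollow: distances to unvisited — Corby=13, Oak=15, Dale=21, Cedar=22, Larch=26. Nearest is Corby (13).
From Corby: distances to unvisited — Cedar=12, Oak=14, Dale=19, Larch=24. Nearest is Cedar (12).
From Cedar: distances to unvisited — Dale=15, Larch=20, Oak=23. Nearest is Dale (15).
From Dale: distances to unvisited — Larch=5, Oak=16. Nearest is Larch (5).
From Larch: distances to unvisited — Oak=18. Nearest is Oak (18).
Return Oak→Juniper: 8.
Total = 4 + 3 + 13 + 12 + 15 + 5 + 18 + 8 = 78.

Nearest-neighbour total = 78 m; route Juniper → Ivy → Hollow → Corby → Cedar → Dale → Larch → Oak → Juniper.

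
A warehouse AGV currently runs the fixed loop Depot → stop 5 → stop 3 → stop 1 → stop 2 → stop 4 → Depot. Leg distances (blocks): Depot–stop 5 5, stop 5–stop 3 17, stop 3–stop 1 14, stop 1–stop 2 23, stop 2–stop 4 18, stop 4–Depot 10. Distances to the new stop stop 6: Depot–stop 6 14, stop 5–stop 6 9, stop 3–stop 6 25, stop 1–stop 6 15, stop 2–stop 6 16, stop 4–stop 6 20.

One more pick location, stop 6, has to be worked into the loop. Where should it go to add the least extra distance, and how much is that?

Insertion cost between consecutive stops i–j is d(i,stop 6) + d(stop 6,j) − d(i,j):
  between Depot and stop 5: 14 + 9 − 5 = 18
  between stop 5 and stop 3: 9 + 25 − 17 = 17
  between stop 3 and stop 1: 25 + 15 − 14 = 26
  between stop 1 and stop 2: 15 + 16 − 23 = 8
  between stop 2 and stop 4: 16 + 20 − 18 = 18
  between stop 4 and Depot: 20 + 14 − 10 = 24
Cheapest insertion is between stop 1 and stop 2, adding 8.
New total = 87 + 8 = 95.

Minimum extra distance: 8 blocks, inserting stop 6 between stop 1 and stop 2.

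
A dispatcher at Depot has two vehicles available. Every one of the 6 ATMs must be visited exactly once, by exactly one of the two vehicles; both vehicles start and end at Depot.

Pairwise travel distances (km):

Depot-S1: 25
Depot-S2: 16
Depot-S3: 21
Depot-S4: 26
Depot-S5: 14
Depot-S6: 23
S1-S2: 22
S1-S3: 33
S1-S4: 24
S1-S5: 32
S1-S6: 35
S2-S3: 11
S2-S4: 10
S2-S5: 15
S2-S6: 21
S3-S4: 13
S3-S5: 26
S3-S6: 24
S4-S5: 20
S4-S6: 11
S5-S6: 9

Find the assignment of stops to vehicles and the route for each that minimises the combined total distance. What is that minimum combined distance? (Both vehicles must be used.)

Check every non-empty split of the stops between the two vehicles; for each half take its own optimal tour:
  {S1} + {S2, S3, S4, S5, S6}: 50 + 74 = 124
  {S2} + {S1, S3, S4, S5, S6}: 32 + 105 = 137
  {S1, S2} + {S3, S4, S5, S6}: 63 + 68 = 131
  {S3} + {S1, S2, S4, S5, S6}: 42 + 91 = 133
  {S1, S3} + {S2, S4, S5, S6}: 79 + 60 = 139
  {S2, S3} + {S1, S4, S5, S6}: 48 + 83 = 131
  … (31 splits in total)
Best: vehicle 1 Depot → S1 → Depot = 50; vehicle 2 Depot → S2 → S3 → S4 → S6 → S5 → Depot = 74; combined 124.

Minimum combined distance: 124 km.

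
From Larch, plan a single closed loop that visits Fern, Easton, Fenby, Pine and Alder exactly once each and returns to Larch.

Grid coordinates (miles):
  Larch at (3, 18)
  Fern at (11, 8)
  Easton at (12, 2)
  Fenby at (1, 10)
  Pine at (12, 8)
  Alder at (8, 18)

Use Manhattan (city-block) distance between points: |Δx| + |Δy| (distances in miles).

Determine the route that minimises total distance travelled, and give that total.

Minimum total distance: 54 miles.

Larch→Fern→Easton→Fenby→Pine→Alder→Larch: 18+7+19+13+14+5 = 76
Larch→Fern→Easton→Fenby→Alder→Pine→Larch: 18+7+19+15+14+19 = 92
Larch→Fern→Easton→Pine→Fenby→Alder→Larch: 18+7+6+13+15+5 = 64
Larch→Fern→Easton→Pine→Alder→Fenby→Larch: 18+7+6+14+15+10 = 70
Larch→Fern→Easton→Alder→Fenby→Pine→Larch: 18+7+20+15+13+19 = 92
Larch→Fern→Easton→Alder→Pine→Fenby→Larch: 18+7+20+14+13+10 = 82
Larch→Fern→Fenby→Easton→Pine→Alder→Larch: 18+12+19+6+14+5 = 74
Larch→Fern→Fenby→Easton→Alder→Pine→Larch: 18+12+19+20+14+19 = 102
Larch→Fern→Fenby→Pine→Easton→Alder→Larch: 18+12+13+6+20+5 = 74
Larch→Fern→Fenby→Pine→Alder→Easton→Larch: 18+12+13+14+20+25 = 102
Larch→Fern→Fenby→Alder→Easton→Pine→Larch: 18+12+15+20+6+19 = 90
Larch→Fern→Fenby→Alder→Pine→Easton→Larch: 18+12+15+14+6+25 = 90
Larch→Fern→Pine→Easton→Fenby→Alder→Larch: 18+1+6+19+15+5 = 64
Larch→Fern→Pine→Easton→Alder→Fenby→Larch: 18+1+6+20+15+10 = 70
… (46 more)
Larch→Fenby→Fern→Easton→Pine→Alder→Larch: 10+12+7+6+14+5 = 54  ← best
The minimum is 54.
One optimal route: Larch → Fenby → Fern → Easton → Pine → Alder → Larch (or its reverse).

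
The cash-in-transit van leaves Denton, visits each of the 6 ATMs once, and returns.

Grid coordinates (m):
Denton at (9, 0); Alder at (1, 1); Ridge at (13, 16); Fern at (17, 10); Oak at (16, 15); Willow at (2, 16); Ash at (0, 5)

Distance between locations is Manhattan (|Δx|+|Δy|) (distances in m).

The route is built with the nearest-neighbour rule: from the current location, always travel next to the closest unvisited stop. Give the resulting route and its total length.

Denton → [Alder:9 / Ash:14 / Fern:18 / Ridge:20 / Oak:22 / Willow:23] → Alder (9)
Alder → [Ash:5 / Willow:16 / Fern:25 / Ridge:27 / Oak:29] → Ash (5)
Ash → [Willow:13 / Fern:22 / Ridge:24 / Oak:26] → Willow (13)
Willow → [Ridge:11 / Oak:15 / Fern:21] → Ridge (11)
Ridge → [Oak:4 / Fern:10] → Oak (4)
Oak → [Fern:6] → Fern (6)
Return Fern→Denton: 18.
Total = 9 + 5 + 13 + 11 + 4 + 6 + 18 = 66.

Nearest-neighbour total = 66 m; route Denton → Alder → Ash → Willow → Ridge → Oak → Fern → Denton.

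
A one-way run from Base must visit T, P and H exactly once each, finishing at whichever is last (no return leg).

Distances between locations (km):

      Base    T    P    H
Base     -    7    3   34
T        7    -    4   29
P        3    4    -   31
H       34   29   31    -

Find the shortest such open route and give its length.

There are 3! = 6 possible orderings.
Base → T → P → H: 7+4+31 = 42
Base → T → H → P: 7+29+31 = 67
Base → P → T → H: 3+4+29 = 36
Base → P → H → T: 3+31+29 = 63
Base → H → T → P: 34+29+4 = 67
Base → H → P → T: 34+31+4 = 69
The minimum is 36.
One shortest path: Base → P → T → H.

36 km — the minimum one-way total.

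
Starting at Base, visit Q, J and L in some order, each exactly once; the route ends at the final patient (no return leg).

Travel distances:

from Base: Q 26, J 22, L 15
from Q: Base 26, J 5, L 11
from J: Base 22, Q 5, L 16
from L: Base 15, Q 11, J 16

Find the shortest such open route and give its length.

There are 3! = 6 possible orderings.
Base → Q → J → L: 26+5+16 = 47
Base → Q → L → J: 26+11+16 = 53
Base → J → Q → L: 22+5+11 = 38
Base → J → L → Q: 22+16+11 = 49
Base → L → Q → J: 15+11+5 = 31
Base → L → J → Q: 15+16+5 = 36
The minimum is 31.
One shortest path: Base → L → Q → J.

Minimum one-way distance = 31.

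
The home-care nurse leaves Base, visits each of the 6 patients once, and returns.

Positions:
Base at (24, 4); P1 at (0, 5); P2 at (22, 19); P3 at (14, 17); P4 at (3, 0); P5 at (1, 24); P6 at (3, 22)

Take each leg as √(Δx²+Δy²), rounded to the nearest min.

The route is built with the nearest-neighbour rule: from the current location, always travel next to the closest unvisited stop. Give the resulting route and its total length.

Total distance 84 min via the nearest-neighbour route Base → P2 → P3 → P6 → P5 → P1 → P4 → Base.

Base → [P2:15 / P3:16 / P4:21 / P1:24 / P6:28 / P5:30] → P2 (15)
P2 → [P3:8 / P6:19 / P5:22 / P1:26 / P4:27] → P3 (8)
P3 → [P6:12 / P5:15 / P1:18 / P4:20] → P6 (12)
P6 → [P5:3 / P1:17 / P4:22] → P5 (3)
P5 → [P1:19 / P4:24] → P1 (19)
P1 → [P4:6] → P4 (6)
Return P4→Base: 21.
Total = 15 + 8 + 12 + 3 + 19 + 6 + 21 = 84.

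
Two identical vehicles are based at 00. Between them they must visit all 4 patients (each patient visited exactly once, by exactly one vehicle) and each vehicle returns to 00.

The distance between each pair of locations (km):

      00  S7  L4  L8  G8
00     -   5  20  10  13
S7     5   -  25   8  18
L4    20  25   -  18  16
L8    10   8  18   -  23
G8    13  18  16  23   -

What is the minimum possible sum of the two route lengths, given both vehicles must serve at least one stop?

67 km — the smallest possible combined total.

Check every non-empty split of the stops between the two vehicles; for each half take its own optimal tour:
  {S7} + {L4, L8, G8}: 10 + 57 = 67
  {L4} + {S7, L8, G8}: 40 + 49 = 89
  {S7, L4} + {L8, G8}: 50 + 46 = 96
  {L8} + {S7, L4, G8}: 20 + 59 = 79
  {S7, L8} + {L4, G8}: 23 + 49 = 72
  {L4, L8} + {S7, G8}: 48 + 36 = 84
  … (7 splits in total)
Best: vehicle 1 00 → S7 → 00 = 10; vehicle 2 00 → L8 → L4 → G8 → 00 = 57; combined 67.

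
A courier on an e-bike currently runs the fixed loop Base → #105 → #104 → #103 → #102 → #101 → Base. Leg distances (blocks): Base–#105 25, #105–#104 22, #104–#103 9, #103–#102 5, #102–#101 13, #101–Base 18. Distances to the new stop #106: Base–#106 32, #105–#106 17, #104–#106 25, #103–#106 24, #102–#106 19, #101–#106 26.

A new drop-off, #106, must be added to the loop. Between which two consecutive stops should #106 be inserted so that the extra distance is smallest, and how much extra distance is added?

+20 blocks — insert #106 between #105 and #104.

Insertion cost between consecutive stops i–j is d(i,#106) + d(#106,j) − d(i,j):
  between Base and #105: 32 + 17 − 25 = 24
  between #105 and #104: 17 + 25 − 22 = 20
  between #104 and #103: 25 + 24 − 9 = 40
  between #103 and #102: 24 + 19 − 5 = 38
  between #102 and #101: 19 + 26 − 13 = 32
  between #101 and Base: 26 + 32 − 18 = 40
Cheapest insertion is between #105 and #104, adding 20.
New total = 92 + 20 = 112.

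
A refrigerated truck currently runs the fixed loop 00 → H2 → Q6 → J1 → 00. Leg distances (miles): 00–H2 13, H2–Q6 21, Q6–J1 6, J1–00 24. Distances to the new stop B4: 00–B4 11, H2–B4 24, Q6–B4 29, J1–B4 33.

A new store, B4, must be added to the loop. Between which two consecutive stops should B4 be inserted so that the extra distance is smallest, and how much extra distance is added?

Adding 20 miles by placing B4 on the J1–00 leg.

Insertion cost between consecutive stops i–j is d(i,B4) + d(B4,j) − d(i,j):
  between 00 and H2: 11 + 24 − 13 = 22
  between H2 and Q6: 24 + 29 − 21 = 32
  between Q6 and J1: 29 + 33 − 6 = 56
  between J1 and 00: 33 + 11 − 24 = 20
Cheapest insertion is between J1 and 00, adding 20.
New total = 64 + 20 = 84.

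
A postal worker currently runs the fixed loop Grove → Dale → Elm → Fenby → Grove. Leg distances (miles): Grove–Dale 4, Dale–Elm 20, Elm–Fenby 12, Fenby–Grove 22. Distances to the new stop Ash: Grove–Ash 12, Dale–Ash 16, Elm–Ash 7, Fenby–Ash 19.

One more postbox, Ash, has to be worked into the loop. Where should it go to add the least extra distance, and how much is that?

Insertion cost between consecutive stops i–j is d(i,Ash) + d(Ash,j) − d(i,j):
  between Grove and Dale: 12 + 16 − 4 = 24
  between Dale and Elm: 16 + 7 − 20 = 3
  between Elm and Fenby: 7 + 19 − 12 = 14
  between Fenby and Grove: 19 + 12 − 22 = 9
Cheapest insertion is between Dale and Elm, adding 3.
New total = 58 + 3 = 61.

Adding 3 miles by placing Ash on the Dale–Elm leg.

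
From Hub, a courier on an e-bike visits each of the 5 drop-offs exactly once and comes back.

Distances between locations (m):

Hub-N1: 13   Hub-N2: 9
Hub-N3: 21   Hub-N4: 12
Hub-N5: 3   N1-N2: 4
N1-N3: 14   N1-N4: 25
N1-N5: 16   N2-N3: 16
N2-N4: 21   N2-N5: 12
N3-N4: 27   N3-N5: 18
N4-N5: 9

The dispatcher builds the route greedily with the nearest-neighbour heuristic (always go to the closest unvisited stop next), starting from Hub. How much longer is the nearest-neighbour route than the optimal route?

From Hub: N5=3, N2=9, N4=12, N1=13, N3=21 → choose N5 (3).
From N5: N4=9, N2=12, N1=16, N3=18 → choose N4 (9).
From N4: N2=21, N1=25, N3=27 → choose N2 (21).
From N2: N1=4, N3=16 → choose N1 (4).
From N1: N3=14 → choose N3 (14).
NN route Hub → N5 → N4 → N2 → N1 → N3 → Hub costs 72.
Optimal: Hub → N2 → N1 → N3 → N4 → N5 → Hub costs 66 (by enumerating all 60 distinct tours).
Excess = 72 − 66 = 6.

6 m longer than the optimal tour.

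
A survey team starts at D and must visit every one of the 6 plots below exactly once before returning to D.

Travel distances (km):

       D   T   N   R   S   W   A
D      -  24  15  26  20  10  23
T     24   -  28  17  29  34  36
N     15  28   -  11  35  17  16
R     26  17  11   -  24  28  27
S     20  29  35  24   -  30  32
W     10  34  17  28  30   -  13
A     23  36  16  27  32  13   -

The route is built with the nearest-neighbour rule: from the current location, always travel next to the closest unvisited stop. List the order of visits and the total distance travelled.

D → [W:10 / N:15 / S:20 / A:23 / T:24 / R:26] → W (10)
W → [A:13 / N:17 / R:28 / S:30 / T:34] → A (13)
A → [N:16 / R:27 / S:32 / T:36] → N (16)
N → [R:11 / T:28 / S:35] → R (11)
R → [T:17 / S:24] → T (17)
T → [S:29] → S (29)
Return S→D: 20.
Total = 10 + 13 + 16 + 11 + 17 + 29 + 20 = 116.

Total distance 116 km via the nearest-neighbour route D → W → A → N → R → T → S → D.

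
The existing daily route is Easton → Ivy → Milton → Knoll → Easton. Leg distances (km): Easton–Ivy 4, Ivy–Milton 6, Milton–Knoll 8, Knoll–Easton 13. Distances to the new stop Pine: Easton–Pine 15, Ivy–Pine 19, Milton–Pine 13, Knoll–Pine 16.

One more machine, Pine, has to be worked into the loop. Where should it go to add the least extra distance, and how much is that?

+18 km — insert Pine between Knoll and Easton.

Insertion cost between consecutive stops i–j is d(i,Pine) + d(Pine,j) − d(i,j):
  between Easton and Ivy: 15 + 19 − 4 = 30
  between Ivy and Milton: 19 + 13 − 6 = 26
  between Milton and Knoll: 13 + 16 − 8 = 21
  between Knoll and Easton: 16 + 15 − 13 = 18
Cheapest insertion is between Knoll and Easton, adding 18.
New total = 31 + 18 = 49.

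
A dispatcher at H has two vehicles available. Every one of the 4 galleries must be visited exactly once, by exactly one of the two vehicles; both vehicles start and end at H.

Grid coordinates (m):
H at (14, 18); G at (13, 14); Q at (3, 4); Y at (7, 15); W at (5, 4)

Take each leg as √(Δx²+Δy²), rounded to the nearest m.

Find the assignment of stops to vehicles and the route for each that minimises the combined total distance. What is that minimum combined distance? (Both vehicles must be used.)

47 m — the smallest possible combined total.

Try each way of splitting the stops between the two vehicles (each non-empty) and, for each split, find the best tour for each vehicle:
  {G} + {Q, Y, W}: 8 + 39 = 47
  {Q} + {G, Y, W}: 36 + 36 = 72
  {G, Q} + {Y, W}: 36 + 36 = 72
  {Y} + {G, Q, W}: 16 + 37 = 53
  {G, Y} + {Q, W}: 18 + 37 = 55
  {Q, Y} + {G, W}: 38 + 34 = 72
  … (7 splits in total)
Best: vehicle 1 H → G → H = 8; vehicle 2 H → Q → W → Y → H = 39; combined 47.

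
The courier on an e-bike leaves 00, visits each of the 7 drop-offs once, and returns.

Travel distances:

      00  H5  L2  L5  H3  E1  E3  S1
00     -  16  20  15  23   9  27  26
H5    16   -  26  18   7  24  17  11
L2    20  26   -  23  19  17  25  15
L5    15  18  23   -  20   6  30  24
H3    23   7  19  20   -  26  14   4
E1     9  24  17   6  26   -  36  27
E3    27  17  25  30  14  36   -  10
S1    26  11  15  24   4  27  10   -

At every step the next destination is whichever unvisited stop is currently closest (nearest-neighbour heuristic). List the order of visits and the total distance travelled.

From 00: distances to unvisited — E1=9, L5=15, H5=16, L2=20, H3=23, S1=26, E3=27. Nearest is E1 (9).
From E1: distances to unvisited — L5=6, L2=17, H5=24, H3=26, S1=27, E3=36. Nearest is L5 (6).
From L5: distances to unvisited — H5=18, H3=20, L2=23, S1=24, E3=30. Nearest is H5 (18).
From H5: distances to unvisited — H3=7, S1=11, E3=17, L2=26. Nearest is H3 (7).
From H3: distances to unvisited — S1=4, E3=14, L2=19. Nearest is S1 (4).
From S1: distances to unvisited — E3=10, L2=15. Nearest is E3 (10).
From E3: distances to unvisited — L2=25. Nearest is L2 (25).
Return L2→00: 20.
Total = 9 + 6 + 18 + 7 + 4 + 10 + 25 + 20 = 99.

99 along 00 → E1 → L5 → H5 → H3 → S1 → E3 → L2 → 00.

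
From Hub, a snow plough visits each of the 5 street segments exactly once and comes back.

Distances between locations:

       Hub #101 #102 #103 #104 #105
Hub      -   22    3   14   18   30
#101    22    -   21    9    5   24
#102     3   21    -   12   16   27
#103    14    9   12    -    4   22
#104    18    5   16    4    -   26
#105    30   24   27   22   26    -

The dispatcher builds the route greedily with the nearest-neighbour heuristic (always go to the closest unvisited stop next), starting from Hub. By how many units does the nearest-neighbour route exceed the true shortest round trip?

The nearest-neighbour route is 1 longer than optimal.

Hub: #102=3, #103=14, #104=18, #101=22, #105=30 ⇒ #102
#102: #103=12, #104=16, #101=21, #105=27 ⇒ #103
#103: #104=4, #101=9, #105=22 ⇒ #104
#104: #101=5, #105=26 ⇒ #101
#101: #105=24 ⇒ #105
NN route Hub → #102 → #103 → #104 → #101 → #105 → Hub costs 78.
Optimal: Hub → #102 → #105 → #101 → #104 → #103 → Hub costs 77 (by enumerating all 60 distinct tours).
Excess = 78 − 77 = 1.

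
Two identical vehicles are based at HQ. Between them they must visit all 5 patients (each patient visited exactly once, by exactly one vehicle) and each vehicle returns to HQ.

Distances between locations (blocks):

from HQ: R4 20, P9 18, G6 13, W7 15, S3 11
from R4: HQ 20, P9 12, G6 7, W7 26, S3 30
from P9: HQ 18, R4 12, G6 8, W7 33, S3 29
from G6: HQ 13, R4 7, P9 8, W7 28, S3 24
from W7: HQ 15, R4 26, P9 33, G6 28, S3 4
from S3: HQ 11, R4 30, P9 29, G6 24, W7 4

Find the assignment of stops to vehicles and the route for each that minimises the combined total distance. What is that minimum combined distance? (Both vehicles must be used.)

80 blocks — the smallest possible combined total.

Try each way of splitting the stops between the two vehicles (each non-empty) and, for each split, find the best tour for each vehicle:
  {R4} + {P9, G6, W7, S3}: 40 + 69 = 109
  {P9} + {R4, G6, W7, S3}: 36 + 61 = 97
  {R4, P9} + {G6, W7, S3}: 50 + 56 = 106
  {G6} + {R4, P9, W7, S3}: 26 + 71 = 97
  {R4, G6} + {P9, W7, S3}: 40 + 66 = 106
  {P9, G6} + {R4, W7, S3}: 39 + 61 = 100
  … (15 splits in total)
  {R4, P9, G6} + {W7, S3}: 50 + 30 = 80  ← best
Best: vehicle 1 HQ → P9 → R4 → G6 → HQ = 50; vehicle 2 HQ → W7 → S3 → HQ = 30; combined 80.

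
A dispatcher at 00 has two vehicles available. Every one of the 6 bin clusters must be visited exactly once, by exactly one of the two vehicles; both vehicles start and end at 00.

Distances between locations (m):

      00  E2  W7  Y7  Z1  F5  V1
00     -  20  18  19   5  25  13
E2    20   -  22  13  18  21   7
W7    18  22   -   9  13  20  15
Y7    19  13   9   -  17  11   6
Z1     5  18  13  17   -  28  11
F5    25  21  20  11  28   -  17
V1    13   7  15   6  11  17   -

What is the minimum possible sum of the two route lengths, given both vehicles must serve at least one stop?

89 m — the smallest possible combined total.

Check every non-empty split of the stops between the two vehicles; for each half take its own optimal tour:
  {E2} + {W7, Y7, Z1, F5, V1}: 40 + 68 = 108
  {W7} + {E2, Y7, Z1, F5, V1}: 36 + 72 = 108
  {E2, W7} + {Y7, Z1, F5, V1}: 60 + 58 = 118
  {Y7} + {E2, W7, Z1, F5, V1}: 38 + 79 = 117
  {E2, Y7} + {W7, Z1, F5, V1}: 52 + 68 = 120
  {W7, Y7} + {E2, Z1, F5, V1}: 46 + 69 = 115
  … (31 splits in total)
  {Z1} + {E2, W7, Y7, F5, V1}: 10 + 79 = 89  ← best
Best: vehicle 1 00 → Z1 → 00 = 10; vehicle 2 00 → W7 → Y7 → F5 → E2 → V1 → 00 = 79; combined 89.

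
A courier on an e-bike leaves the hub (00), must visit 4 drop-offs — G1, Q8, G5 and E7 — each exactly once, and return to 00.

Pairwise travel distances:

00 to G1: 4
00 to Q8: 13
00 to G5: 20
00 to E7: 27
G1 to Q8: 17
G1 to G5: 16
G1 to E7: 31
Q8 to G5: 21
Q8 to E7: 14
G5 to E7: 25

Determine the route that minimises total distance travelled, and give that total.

Minimum total distance: 72.

00→G1→Q8→G5→E7→00: 4+17+21+25+27 = 94
00→G1→Q8→E7→G5→00: 4+17+14+25+20 = 80
00→G1→G5→Q8→E7→00: 4+16+21+14+27 = 82
00→G1→G5→E7→Q8→00: 4+16+25+14+13 = 72
00→G1→E7→Q8→G5→00: 4+31+14+21+20 = 90
00→G1→E7→G5→Q8→00: 4+31+25+21+13 = 94
00→Q8→G1→G5→E7→00: 13+17+16+25+27 = 98
00→Q8→G1→E7→G5→00: 13+17+31+25+20 = 106
00→Q8→G5→G1→E7→00: 13+21+16+31+27 = 108
00→Q8→E7→G1→G5→00: 13+14+31+16+20 = 94
00→G5→G1→Q8→E7→00: 20+16+17+14+27 = 94
00→G5→Q8→G1→E7→00: 20+21+17+31+27 = 116
The minimum is 72.
One optimal route: 00 → G1 → G5 → E7 → Q8 → 00 (or its reverse).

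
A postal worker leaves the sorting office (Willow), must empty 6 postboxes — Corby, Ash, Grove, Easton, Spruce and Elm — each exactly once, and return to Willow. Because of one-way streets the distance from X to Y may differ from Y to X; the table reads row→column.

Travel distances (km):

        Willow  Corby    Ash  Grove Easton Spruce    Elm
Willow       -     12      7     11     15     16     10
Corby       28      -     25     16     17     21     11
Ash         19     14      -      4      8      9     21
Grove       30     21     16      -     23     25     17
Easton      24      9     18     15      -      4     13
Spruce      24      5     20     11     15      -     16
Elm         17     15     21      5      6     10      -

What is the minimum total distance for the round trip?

Shortest round trip = 70 km.

Willow - Corby - Ash - Grove - Easton - Spruce - Elm - Willow: 12+25+4+23+4+16+17 = 101
Willow - Corby - Ash - Grove - Easton - Elm - Spruce - Willow: 12+25+4+23+13+10+24 = 111
Willow - Corby - Ash - Grove - Spruce - Easton - Elm - Willow: 12+25+4+25+15+13+17 = 111
Willow - Corby - Ash - Grove - Spruce - Elm - Easton - Willow: 12+25+4+25+16+6+24 = 112
Willow - Corby - Ash - Grove - Elm - Easton - Spruce - Willow: 12+25+4+17+6+4+24 = 92
Willow - Corby - Ash - Grove - Elm - Spruce - Easton - Willow: 12+25+4+17+10+15+24 = 107
Willow - Corby - Ash - Easton - Grove - Spruce - Elm - Willow: 12+25+8+15+25+16+17 = 118
Willow - Corby - Ash - Easton - Grove - Elm - Spruce - Willow: 12+25+8+15+17+10+24 = 111
… (712 more)
Willow - Ash - Easton - Spruce - Corby - Elm - Grove - Willow: 7+8+4+5+11+5+30 = 70  ← best
The minimum is 70.
One optimal route: Willow → Ash → Easton → Spruce → Corby → Elm → Grove → Willow.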